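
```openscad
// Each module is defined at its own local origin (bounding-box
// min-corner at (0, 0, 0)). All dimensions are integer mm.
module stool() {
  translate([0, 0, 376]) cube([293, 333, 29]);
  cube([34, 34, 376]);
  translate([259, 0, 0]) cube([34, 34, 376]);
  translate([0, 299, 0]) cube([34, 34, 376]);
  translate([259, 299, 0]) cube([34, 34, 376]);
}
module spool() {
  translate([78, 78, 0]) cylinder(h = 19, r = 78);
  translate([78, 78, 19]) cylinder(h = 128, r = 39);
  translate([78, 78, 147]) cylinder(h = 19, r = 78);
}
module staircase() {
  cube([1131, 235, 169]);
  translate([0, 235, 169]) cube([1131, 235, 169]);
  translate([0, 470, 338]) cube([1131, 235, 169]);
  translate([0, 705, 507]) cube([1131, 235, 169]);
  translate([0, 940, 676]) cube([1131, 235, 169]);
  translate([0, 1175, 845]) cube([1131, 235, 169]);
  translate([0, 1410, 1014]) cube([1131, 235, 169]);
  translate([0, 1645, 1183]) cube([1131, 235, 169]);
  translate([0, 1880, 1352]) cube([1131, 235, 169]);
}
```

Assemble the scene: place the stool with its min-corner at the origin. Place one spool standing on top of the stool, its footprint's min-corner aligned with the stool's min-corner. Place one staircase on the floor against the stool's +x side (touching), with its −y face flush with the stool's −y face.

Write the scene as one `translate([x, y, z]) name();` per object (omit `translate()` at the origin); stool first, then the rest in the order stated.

stool();
translate([0, 0, 405]) spool();
translate([293, 0, 0]) staircase();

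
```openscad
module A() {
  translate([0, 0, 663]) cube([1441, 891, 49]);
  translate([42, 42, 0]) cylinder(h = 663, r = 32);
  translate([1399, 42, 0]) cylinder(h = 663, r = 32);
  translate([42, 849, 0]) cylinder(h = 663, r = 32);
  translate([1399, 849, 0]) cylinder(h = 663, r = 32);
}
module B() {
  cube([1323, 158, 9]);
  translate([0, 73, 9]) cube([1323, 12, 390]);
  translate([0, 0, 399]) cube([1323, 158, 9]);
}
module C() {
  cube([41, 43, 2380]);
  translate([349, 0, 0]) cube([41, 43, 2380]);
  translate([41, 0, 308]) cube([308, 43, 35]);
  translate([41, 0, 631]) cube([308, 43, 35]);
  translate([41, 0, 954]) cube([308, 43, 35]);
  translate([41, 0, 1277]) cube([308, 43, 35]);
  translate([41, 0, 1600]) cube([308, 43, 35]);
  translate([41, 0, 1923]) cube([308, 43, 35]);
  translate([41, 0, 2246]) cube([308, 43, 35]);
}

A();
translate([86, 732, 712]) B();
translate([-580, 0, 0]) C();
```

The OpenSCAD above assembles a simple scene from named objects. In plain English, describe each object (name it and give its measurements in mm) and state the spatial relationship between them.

A is a rectangular dining table. The top is 1441×891×49 mm with its upper surface at z = 712 mm. It stands on four round legs of 64 mm diameter, each leg's bounding box inset 10 mm from the nearest pair of top edges, running from the floor to the underside of the top.

B is an I-beam lying along x, 1323 mm long. Overall section height 408 mm. Two flanges 158 mm wide (y) and 9 mm thick, one on the floor and one at the top; a web 12 mm thick runs between them, centred on the flange width.

C is a wooden ladder with two side rails of 41×43 mm section and 2380 mm height, set 390 mm apart overall. Between them run 7 rectangular rungs (43 mm deep, 35 mm thick), front faces flush with the rails' −y face. The bottom of the first rung is 308 mm above the floor and each subsequent rung is 323 mm higher than the one below.

The I-beam is on top of the table. The ladder is on the floor beside the table on its −x side.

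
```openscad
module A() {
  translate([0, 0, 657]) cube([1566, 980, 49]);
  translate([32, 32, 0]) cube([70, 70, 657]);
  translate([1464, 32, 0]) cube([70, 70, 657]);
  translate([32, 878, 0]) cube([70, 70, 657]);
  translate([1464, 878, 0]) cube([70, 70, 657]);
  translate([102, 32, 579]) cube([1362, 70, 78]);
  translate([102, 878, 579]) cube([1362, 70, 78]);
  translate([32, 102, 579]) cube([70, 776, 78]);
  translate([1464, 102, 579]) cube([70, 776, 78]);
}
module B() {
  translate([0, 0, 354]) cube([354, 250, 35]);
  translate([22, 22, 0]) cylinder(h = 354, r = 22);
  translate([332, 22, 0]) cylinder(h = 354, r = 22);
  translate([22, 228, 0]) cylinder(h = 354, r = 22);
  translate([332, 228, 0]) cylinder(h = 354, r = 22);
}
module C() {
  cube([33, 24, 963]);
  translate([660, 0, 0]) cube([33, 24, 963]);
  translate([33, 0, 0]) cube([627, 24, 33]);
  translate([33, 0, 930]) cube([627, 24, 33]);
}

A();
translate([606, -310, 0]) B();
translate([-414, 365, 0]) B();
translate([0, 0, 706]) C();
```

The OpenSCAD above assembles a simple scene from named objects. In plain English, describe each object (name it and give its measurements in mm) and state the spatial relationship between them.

A is a table with a 1566×980 mm rectangular top, 49 mm thick, top surface at z = 706 mm, supported by four 70×70 mm square legs, each inset 32 mm from the nearest pair of top edges, running from the floor. Four apron rails, 70 mm thick and 78 mm tall, run between adjacent legs with their top edges flush with the underside of the top and their outer faces flush with the legs' outer faces.

B is a four-legged stool. The seat is 354×250 mm, 35 mm thick, top at z = 389 mm. It stands on four round legs, each 44 mm in diameter, from z = 0 to the seat underside, each leg's axis is inset half a diameter from the nearest pair of seat edges (so the leg's bounding box is flush with the corner).

C is a rectangular picture frame lying in the x–z plane (depth along y). The opening is 627 mm wide (x) by 897 mm tall (z), surrounded by a border 33 mm wide on all four sides. The frame is 24 mm deep and is made of two full-height vertical stiles with two horizontal rails fitted between them.

Two stools sit around the table at the −y, −x sides. The picture frame is on top of the table.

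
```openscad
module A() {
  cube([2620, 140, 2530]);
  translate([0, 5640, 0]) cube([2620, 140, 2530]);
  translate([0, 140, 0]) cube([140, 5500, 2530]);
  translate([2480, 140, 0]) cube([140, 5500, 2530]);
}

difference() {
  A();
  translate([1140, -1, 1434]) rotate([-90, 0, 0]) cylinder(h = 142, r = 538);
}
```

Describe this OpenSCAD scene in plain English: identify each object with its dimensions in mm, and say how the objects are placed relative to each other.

A is a box-shaped house frame (walls only): outside footprint 2620×5780 mm, wall height 2530 mm, wall thickness 140 mm. The two y-facing walls run the full x-width; the two x-facing walls fit between the inner faces of the y-facing walls.

The house frame has a circular hole of radius 538 mm through its front wall, centred at (x = 1140, z = 1434).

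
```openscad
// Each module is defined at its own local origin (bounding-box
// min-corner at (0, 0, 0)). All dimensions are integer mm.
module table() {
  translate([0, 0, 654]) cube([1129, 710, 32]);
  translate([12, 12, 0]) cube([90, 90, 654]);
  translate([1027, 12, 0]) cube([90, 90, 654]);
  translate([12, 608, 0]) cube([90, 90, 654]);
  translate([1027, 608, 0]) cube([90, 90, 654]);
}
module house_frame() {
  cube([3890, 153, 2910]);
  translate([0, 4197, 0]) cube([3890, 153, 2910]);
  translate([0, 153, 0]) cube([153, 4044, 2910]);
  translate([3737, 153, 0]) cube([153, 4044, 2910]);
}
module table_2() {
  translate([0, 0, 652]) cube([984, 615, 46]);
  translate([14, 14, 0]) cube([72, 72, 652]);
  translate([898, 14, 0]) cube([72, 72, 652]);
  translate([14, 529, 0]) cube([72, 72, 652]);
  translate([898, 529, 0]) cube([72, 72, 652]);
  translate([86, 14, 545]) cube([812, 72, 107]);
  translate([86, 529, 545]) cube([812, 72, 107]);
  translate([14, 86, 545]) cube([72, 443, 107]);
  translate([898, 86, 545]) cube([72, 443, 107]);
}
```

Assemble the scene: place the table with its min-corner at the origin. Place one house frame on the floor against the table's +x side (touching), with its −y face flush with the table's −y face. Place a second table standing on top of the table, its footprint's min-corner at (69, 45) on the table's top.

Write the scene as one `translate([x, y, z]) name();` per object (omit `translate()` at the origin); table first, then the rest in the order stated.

table();
translate([1129, 0, 0]) house_frame();
translate([69, 45, 686]) table_2();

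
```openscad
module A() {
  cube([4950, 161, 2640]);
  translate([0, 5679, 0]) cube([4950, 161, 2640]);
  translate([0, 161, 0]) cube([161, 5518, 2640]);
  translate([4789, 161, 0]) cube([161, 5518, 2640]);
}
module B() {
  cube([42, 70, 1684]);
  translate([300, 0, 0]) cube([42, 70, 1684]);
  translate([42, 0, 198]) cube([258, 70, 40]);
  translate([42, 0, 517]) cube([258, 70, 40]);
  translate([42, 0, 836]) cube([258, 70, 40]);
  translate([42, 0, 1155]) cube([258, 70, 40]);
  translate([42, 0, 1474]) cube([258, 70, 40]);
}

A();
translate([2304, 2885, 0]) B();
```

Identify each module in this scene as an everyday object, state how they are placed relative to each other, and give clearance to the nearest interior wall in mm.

Clearances: x = 2143, y = 2724; minimum 2143 mm.

A is a house frame. B is a ladder. The ladder sits inside the house frame, centred. The clearance to the nearest interior wall is 2143 mm.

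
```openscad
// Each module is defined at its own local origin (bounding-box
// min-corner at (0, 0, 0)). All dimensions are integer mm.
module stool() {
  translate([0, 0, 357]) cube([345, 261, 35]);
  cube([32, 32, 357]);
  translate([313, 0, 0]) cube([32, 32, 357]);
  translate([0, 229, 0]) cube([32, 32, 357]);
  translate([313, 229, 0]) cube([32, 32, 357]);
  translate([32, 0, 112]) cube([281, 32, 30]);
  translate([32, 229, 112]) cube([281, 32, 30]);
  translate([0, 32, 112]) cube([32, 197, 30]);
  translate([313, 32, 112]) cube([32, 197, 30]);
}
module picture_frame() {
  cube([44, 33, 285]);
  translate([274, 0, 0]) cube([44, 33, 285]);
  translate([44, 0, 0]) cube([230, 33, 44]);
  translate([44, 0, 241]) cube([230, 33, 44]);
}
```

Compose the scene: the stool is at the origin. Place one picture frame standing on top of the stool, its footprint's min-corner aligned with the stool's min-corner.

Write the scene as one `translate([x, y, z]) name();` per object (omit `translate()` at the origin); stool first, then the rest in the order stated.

stool();
translate([0, 0, 392]) picture_frame();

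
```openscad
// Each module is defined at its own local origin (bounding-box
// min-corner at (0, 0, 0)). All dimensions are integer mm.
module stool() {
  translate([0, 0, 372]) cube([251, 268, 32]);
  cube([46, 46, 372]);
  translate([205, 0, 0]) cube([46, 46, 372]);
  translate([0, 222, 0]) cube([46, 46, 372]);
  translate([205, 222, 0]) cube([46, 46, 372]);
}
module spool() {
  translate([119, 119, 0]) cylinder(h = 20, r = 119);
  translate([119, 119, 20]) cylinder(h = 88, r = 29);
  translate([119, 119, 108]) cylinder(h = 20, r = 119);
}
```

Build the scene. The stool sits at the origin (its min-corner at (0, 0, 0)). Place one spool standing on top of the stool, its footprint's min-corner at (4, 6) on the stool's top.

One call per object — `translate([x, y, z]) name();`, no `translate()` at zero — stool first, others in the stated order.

stool();
translate([4, 6, 404]) spool();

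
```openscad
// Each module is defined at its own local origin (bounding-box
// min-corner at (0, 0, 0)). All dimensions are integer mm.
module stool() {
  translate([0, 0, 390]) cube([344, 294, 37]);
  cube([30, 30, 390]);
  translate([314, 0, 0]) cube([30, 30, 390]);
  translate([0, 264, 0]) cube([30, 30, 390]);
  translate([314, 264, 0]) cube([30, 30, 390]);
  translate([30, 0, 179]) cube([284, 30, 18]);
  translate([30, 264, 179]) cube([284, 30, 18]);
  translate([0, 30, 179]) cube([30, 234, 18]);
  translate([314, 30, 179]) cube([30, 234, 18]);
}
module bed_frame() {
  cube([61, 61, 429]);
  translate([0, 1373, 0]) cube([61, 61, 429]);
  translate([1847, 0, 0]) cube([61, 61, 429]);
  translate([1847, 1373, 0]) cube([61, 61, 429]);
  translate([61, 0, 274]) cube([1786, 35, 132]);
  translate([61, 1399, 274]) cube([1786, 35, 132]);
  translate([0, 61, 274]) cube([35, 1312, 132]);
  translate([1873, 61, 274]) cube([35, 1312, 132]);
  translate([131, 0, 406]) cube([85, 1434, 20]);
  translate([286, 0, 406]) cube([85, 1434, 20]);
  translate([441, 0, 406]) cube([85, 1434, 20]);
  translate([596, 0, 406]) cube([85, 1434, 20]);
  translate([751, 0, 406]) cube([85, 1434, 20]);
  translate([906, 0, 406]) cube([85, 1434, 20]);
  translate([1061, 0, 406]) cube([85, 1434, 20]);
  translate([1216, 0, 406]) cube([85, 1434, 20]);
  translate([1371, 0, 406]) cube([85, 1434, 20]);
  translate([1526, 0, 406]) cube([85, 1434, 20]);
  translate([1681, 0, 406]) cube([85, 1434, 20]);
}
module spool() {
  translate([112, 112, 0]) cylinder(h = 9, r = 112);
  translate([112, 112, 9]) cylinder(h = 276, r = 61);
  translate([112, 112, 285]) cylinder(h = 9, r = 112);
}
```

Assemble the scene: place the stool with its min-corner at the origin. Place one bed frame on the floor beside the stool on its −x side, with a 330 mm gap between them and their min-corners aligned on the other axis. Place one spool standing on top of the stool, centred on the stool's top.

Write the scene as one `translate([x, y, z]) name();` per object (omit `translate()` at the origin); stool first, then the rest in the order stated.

stool();
translate([-2238, 0, 0]) bed_frame();
translate([60, 35, 427]) spool();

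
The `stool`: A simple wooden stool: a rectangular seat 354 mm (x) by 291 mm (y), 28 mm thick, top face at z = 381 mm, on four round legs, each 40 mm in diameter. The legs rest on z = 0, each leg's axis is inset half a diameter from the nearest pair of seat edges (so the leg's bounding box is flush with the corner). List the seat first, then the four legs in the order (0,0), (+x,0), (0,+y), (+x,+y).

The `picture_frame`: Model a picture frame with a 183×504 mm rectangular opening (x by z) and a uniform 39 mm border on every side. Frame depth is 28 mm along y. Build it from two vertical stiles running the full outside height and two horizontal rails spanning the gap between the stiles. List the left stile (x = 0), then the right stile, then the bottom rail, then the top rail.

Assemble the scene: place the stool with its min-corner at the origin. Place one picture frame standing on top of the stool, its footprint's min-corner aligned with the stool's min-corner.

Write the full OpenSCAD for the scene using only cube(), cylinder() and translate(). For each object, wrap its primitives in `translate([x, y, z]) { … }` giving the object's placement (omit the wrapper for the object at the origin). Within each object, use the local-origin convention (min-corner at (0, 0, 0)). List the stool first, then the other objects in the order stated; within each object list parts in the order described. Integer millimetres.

translate([0, 0, 353]) cube([354, 291, 28]);
translate([20, 20, 0]) cylinder(h = 353, r = 20);
translate([334, 20, 0]) cylinder(h = 353, r = 20);
translate([20, 271, 0]) cylinder(h = 353, r = 20);
translate([334, 271, 0]) cylinder(h = 353, r = 20);
translate([0, 0, 381]) {
  cube([39, 28, 582]);
  translate([222, 0, 0]) cube([39, 28, 582]);
  translate([39, 0, 0]) cube([183, 28, 39]);
  translate([39, 0, 543]) cube([183, 28, 39]);
}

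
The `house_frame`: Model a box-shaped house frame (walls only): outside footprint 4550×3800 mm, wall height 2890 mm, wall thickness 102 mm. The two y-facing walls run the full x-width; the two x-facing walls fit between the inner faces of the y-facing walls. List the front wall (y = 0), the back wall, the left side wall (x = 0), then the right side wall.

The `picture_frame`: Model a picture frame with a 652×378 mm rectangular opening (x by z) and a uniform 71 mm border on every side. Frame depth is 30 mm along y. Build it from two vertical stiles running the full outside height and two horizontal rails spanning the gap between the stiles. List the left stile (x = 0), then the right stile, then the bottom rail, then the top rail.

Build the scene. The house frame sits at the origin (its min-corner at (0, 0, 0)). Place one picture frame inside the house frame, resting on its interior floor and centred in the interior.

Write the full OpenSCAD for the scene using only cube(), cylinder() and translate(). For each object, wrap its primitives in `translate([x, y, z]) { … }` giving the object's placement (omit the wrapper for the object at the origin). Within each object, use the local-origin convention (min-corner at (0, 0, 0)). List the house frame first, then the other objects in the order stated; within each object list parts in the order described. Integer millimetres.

cube([4550, 102, 2890]);
translate([0, 3698, 0]) cube([4550, 102, 2890]);
translate([0, 102, 0]) cube([102, 3596, 2890]);
translate([4448, 102, 0]) cube([102, 3596, 2890]);
translate([1878, 1885, 0]) {
  cube([71, 30, 520]);
  translate([723, 0, 0]) cube([71, 30, 520]);
  translate([71, 0, 0]) cube([652, 30, 71]);
  translate([71, 0, 449]) cube([652, 30, 71]);
}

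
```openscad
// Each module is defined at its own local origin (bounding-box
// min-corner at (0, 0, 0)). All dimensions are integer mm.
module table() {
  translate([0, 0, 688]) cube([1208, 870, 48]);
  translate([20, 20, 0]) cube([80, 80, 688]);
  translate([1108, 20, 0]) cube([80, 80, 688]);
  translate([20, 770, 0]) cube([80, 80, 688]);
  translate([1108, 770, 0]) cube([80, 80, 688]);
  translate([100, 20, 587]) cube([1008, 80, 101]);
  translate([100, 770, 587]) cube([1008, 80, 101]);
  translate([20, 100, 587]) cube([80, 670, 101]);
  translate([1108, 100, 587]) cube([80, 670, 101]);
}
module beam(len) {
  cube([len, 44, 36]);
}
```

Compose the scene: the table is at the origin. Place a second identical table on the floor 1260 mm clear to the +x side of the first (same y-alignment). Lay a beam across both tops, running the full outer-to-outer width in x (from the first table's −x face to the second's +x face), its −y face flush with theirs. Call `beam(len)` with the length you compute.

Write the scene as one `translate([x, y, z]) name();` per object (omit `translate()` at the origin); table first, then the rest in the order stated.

table();
translate([2468, 0, 0]) table();
translate([0, 0, 736]) beam(3676);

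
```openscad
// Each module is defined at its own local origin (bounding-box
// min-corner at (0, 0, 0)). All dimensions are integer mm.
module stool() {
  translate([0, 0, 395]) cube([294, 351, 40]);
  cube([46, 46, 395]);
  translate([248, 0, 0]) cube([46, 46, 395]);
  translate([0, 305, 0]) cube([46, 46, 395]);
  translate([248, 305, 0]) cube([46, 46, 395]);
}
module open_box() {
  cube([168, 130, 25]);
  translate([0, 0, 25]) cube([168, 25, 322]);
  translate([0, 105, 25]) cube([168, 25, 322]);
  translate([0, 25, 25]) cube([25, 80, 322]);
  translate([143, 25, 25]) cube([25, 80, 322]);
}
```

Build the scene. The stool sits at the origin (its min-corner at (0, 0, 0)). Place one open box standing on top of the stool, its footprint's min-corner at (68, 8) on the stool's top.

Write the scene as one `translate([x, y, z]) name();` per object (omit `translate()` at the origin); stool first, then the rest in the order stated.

stool();
translate([68, 8, 435]) open_box();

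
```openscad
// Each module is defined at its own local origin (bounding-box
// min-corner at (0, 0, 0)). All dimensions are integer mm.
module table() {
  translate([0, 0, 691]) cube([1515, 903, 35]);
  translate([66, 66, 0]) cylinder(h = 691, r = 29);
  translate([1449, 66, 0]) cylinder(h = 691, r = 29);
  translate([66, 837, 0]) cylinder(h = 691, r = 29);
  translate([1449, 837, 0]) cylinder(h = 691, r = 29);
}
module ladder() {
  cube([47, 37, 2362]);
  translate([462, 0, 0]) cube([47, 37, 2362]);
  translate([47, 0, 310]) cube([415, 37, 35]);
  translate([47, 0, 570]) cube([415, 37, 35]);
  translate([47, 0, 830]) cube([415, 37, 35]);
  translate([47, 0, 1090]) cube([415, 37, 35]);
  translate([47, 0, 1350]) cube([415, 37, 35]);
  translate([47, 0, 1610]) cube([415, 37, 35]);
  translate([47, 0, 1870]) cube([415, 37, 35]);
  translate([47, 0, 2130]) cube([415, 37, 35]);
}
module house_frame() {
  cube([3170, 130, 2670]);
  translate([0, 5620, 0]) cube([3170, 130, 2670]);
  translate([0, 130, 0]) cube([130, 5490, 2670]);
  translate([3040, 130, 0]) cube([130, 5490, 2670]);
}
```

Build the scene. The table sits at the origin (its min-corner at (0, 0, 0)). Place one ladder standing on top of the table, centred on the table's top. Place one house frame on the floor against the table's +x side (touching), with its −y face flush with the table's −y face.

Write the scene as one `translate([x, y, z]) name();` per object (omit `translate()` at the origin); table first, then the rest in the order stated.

table();
translate([503, 433, 726]) ladder();
translate([1515, 0, 0]) house_frame();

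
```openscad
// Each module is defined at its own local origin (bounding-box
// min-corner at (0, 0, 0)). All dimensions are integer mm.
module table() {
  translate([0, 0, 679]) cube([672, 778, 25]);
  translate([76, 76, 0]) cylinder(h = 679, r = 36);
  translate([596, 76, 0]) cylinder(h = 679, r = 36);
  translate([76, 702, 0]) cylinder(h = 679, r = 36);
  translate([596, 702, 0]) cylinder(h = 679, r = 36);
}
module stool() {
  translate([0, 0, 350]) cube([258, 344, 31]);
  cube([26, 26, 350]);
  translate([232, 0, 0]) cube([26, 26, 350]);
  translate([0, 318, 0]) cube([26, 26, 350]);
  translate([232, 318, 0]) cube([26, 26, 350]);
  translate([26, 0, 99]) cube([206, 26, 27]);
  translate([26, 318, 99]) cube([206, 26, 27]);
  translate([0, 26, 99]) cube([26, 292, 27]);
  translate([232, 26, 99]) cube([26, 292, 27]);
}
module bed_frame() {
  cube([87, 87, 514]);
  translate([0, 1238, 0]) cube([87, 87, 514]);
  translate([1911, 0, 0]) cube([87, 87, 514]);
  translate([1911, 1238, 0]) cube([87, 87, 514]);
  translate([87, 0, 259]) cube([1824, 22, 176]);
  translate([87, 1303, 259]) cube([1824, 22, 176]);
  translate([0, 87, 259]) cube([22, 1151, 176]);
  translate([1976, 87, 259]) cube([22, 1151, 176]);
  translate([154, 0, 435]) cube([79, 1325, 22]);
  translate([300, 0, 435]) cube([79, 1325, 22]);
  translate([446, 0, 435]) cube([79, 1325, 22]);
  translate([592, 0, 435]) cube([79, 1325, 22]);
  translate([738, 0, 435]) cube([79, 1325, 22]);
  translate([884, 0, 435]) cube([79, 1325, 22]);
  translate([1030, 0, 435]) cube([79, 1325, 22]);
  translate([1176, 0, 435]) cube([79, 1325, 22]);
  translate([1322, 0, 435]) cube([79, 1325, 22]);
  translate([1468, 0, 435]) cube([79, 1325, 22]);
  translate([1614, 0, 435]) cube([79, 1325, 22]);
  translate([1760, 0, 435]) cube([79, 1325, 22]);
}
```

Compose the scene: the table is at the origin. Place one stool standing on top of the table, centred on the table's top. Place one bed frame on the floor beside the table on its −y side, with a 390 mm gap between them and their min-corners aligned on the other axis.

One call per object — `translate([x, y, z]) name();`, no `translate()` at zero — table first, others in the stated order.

table();
translate([207, 217, 704]) stool();
translate([0, -1715, 0]) bed_frame();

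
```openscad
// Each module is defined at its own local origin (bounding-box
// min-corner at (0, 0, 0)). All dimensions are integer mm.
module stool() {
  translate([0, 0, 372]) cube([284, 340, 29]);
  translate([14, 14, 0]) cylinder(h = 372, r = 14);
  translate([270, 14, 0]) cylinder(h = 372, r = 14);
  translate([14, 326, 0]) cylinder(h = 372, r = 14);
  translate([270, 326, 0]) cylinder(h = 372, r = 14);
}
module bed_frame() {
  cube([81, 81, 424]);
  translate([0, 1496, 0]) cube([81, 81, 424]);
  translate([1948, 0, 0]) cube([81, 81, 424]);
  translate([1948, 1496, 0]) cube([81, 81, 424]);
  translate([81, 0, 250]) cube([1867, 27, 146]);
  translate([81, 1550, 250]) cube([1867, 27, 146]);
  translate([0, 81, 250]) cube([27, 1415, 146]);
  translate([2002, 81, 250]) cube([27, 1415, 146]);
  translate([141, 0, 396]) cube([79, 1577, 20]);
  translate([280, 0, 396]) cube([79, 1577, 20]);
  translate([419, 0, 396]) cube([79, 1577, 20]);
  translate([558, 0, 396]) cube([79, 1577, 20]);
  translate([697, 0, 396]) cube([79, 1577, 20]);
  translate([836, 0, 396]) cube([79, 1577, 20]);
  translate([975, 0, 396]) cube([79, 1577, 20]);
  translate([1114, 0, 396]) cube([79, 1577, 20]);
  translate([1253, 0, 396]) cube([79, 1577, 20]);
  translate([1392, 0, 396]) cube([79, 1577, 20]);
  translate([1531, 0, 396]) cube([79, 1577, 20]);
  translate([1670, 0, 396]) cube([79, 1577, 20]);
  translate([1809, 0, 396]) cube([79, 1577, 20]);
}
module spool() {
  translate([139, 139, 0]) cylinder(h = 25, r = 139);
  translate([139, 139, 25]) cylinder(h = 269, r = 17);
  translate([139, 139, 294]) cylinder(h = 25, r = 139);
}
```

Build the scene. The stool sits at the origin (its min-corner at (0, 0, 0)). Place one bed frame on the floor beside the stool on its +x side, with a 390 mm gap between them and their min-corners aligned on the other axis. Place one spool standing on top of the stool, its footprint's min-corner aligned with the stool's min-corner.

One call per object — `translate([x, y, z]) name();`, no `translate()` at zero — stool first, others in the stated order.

stool();
translate([674, 0, 0]) bed_frame();
translate([0, 0, 401]) spool();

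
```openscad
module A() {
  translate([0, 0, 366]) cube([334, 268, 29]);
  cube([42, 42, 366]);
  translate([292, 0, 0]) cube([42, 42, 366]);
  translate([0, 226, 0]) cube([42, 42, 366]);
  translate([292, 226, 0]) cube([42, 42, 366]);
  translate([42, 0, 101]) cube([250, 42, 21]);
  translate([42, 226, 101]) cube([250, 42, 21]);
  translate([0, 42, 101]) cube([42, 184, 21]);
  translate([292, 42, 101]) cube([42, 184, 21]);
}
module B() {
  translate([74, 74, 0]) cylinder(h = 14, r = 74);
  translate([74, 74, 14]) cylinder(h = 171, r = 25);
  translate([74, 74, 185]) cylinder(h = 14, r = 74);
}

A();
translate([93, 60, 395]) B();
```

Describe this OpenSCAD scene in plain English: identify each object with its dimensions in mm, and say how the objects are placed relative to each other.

A is a four-legged stool. The seat is a 334×268×29 mm slab whose top surface is at z = 395 mm; four square legs, each 42×42 mm in cross-section, run from the floor (z = 0) to the underside of the seat, each flush with a corner of the seat. Four stretchers, 42 mm wide and 21 mm tall, connect adjacent legs with their undersides at z = 101 mm, each running between the inner faces of the legs it joins and aligned with the legs' outer faces on the other axis.

B is a spool: two coaxial disc flanges of radius 74 mm and thickness 14 mm, joined by a core cylinder of radius 25 mm and height 171 mm. The lower flange rests on z = 0 and the three cylinders share a vertical axis.

The spool is on top of the stool, centred.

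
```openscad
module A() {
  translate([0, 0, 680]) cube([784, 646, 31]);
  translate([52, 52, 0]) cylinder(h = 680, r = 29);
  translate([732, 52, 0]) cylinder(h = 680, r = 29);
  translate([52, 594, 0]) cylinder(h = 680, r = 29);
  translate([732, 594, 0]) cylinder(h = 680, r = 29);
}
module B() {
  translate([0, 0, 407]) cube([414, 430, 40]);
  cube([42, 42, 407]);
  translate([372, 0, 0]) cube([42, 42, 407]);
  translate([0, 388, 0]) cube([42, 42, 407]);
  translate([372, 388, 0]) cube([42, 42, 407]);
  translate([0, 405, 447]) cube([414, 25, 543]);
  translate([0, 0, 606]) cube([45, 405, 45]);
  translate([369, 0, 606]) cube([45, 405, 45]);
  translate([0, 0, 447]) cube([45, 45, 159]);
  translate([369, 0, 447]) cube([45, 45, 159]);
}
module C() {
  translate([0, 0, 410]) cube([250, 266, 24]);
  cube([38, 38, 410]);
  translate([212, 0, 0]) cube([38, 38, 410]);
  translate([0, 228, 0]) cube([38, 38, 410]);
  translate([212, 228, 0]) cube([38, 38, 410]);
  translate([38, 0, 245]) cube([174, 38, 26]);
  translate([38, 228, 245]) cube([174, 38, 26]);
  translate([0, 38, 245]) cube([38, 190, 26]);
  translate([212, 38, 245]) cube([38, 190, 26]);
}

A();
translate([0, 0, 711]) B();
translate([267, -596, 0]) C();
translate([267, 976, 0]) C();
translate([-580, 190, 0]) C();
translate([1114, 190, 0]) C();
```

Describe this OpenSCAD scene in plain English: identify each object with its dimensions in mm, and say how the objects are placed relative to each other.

A is a table with a 784×646 mm rectangular top, 31 mm thick, top surface at z = 711 mm, supported by four round legs of 58 mm diameter, each leg's bounding box inset 23 mm from the nearest pair of top edges, running from the floor.

B is a chair. The seat is a 414×430×40 mm slab with its top at z = 447 mm, on four 42×42 mm corner legs (flush with the seat edges, standing on z = 0). A flat backrest 25 mm thick, 543 mm tall, spans the full seat width and rises from the seat top along its +y edge, rear face flush with the rear of the seat. Two armrests of 45×45 mm section run along each side from the seat's front edge to the front of the backrest, top faces 204 mm above the seat top and outer faces flush with the seat's x-edges; a 45×45 mm post under the front of each armrest stands on the seat at the front corner.

C is a simple wooden stool: a rectangular seat 250 mm (x) by 266 mm (y), 24 mm thick, top face at z = 434 mm, on four square legs, each 38×38 mm in cross-section. The legs rest on z = 0, each flush with a corner of the seat. Four stretchers, 38 mm wide and 26 mm tall, connect adjacent legs with their undersides at z = 245 mm, each running between the inner faces of the legs it joins and aligned with the legs' outer faces on the other axis.

The chair is on top of the table. Four stools sit around the table at the −y, +y, −x, +x sides.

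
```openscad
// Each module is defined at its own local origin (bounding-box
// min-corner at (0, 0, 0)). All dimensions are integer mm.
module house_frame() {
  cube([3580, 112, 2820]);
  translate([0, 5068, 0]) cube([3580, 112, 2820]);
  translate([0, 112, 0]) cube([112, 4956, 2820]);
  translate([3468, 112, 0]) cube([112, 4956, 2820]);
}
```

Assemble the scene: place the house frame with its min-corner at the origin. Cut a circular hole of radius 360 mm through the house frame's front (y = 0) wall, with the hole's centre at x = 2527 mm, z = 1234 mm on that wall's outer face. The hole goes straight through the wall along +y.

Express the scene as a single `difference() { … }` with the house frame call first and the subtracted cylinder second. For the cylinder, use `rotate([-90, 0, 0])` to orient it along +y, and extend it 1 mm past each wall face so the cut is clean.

difference() {
  house_frame();
  translate([2527, -1, 1234]) rotate([-90, 0, 0]) cylinder(h = 114, r = 360);
}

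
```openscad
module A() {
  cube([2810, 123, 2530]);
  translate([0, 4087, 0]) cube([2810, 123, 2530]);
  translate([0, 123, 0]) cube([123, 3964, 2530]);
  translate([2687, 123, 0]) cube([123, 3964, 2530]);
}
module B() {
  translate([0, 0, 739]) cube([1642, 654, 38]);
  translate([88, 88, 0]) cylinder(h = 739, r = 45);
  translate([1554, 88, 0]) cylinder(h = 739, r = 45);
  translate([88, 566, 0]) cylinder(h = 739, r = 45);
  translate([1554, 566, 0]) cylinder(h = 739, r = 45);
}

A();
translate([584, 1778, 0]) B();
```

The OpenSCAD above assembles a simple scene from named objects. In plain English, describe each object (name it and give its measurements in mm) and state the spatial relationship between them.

A is a box-shaped house frame (walls only): outside footprint 2810×4210 mm, wall height 2530 mm, wall thickness 123 mm. The two y-facing walls run the full x-width; the two x-facing walls fit between the inner faces of the y-facing walls.

B is a table: top 1642 mm (x) × 654 mm (y), 38 mm thick, upper face at z = 777 mm, on four round legs of 90 mm diameter, each leg's bounding box inset 43 mm from the nearest pair of top edges, running from z = 0 to the bottom of the top.

The table sits inside the house frame, centred.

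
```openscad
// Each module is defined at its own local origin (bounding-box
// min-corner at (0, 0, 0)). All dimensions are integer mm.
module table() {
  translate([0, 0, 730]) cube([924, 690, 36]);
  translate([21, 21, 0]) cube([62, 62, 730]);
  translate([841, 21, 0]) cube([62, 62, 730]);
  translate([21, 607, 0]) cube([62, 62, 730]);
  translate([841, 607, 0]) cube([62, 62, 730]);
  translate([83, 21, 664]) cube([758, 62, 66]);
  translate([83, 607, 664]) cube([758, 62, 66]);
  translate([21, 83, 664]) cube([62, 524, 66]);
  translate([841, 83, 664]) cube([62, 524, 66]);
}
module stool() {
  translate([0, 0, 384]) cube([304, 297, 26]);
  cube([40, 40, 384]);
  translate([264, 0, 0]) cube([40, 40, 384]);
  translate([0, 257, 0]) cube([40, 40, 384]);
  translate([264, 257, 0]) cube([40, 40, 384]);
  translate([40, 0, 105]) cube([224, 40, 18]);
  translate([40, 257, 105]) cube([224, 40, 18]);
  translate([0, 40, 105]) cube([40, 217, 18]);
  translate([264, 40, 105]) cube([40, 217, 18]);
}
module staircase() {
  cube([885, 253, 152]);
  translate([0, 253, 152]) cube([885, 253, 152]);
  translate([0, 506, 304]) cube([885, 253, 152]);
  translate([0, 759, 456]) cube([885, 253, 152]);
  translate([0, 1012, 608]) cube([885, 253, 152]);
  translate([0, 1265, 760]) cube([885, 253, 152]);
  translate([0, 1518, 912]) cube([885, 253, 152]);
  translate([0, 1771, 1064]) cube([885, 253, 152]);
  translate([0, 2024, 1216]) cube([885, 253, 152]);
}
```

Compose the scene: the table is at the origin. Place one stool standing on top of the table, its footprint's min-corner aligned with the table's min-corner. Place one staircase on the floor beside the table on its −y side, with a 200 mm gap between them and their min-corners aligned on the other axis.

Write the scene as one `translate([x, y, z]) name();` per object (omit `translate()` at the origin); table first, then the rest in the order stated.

table();
translate([0, 0, 766]) stool();
translate([0, -2477, 0]) staircase();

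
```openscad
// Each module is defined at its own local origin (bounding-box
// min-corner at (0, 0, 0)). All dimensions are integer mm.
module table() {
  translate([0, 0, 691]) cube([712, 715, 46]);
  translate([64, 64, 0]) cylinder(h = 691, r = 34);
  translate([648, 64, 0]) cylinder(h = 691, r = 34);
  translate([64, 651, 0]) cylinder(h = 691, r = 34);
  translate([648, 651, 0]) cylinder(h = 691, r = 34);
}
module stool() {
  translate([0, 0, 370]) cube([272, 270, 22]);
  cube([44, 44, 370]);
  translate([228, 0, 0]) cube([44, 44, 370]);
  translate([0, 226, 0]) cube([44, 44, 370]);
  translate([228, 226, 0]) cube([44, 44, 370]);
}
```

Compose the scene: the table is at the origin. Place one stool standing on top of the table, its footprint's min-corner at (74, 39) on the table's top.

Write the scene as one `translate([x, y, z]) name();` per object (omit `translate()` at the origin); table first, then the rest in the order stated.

table();
translate([74, 39, 737]) stool();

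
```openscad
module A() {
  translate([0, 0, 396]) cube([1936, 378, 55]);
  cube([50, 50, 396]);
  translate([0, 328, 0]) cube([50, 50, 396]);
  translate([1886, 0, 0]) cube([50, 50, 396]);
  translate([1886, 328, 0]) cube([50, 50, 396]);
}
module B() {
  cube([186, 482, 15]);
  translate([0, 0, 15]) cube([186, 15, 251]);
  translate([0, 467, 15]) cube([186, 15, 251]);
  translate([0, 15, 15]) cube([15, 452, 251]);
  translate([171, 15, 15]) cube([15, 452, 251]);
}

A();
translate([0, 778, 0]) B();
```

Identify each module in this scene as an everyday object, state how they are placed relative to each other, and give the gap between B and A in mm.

The open box's nearest face is 400 mm from the bench's +y face.

A is a bench. B is an open box. The open box is on the floor beside the bench on its +y side. The gap between the open box and the bench is 400 mm.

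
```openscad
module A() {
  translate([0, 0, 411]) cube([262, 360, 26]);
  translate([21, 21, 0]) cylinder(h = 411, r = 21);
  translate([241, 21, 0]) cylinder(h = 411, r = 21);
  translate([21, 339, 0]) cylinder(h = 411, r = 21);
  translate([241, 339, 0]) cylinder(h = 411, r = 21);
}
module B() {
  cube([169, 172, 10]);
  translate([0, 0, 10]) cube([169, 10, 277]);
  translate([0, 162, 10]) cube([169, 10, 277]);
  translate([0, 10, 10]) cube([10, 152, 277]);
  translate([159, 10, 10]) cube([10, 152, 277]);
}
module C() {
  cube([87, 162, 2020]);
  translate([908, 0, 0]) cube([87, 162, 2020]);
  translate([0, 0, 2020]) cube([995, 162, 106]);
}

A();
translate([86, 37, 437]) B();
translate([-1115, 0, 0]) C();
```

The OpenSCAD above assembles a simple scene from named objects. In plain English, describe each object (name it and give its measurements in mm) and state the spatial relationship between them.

A is a simple wooden stool: a rectangular seat 262 mm (x) by 360 mm (y), 26 mm thick, top face at z = 437 mm, on four round legs, each 42 mm in diameter. The legs rest on z = 0, each leg's axis is inset half a diameter from the nearest pair of seat edges (so the leg's bounding box is flush with the corner).

B is an open storage box with external size 169×172×287 mm and wall thickness 10 mm (the base is also 10 mm thick). The base covers the whole footprint; the four walls stand on the base, with the y-facing walls full-width and the x-facing walls fitting between their inner faces.

C is a door frame. The clear opening is 821 mm wide and 2020 mm high. Two 87 mm wide jambs, 162 mm deep, stand either side of the opening from the floor to the top of the opening. A 106 mm thick head sits across the top of both jambs, spanning the full outside width of the frame.

The open box is on top of the stool. The door frame is on the floor beside the stool on its −x side.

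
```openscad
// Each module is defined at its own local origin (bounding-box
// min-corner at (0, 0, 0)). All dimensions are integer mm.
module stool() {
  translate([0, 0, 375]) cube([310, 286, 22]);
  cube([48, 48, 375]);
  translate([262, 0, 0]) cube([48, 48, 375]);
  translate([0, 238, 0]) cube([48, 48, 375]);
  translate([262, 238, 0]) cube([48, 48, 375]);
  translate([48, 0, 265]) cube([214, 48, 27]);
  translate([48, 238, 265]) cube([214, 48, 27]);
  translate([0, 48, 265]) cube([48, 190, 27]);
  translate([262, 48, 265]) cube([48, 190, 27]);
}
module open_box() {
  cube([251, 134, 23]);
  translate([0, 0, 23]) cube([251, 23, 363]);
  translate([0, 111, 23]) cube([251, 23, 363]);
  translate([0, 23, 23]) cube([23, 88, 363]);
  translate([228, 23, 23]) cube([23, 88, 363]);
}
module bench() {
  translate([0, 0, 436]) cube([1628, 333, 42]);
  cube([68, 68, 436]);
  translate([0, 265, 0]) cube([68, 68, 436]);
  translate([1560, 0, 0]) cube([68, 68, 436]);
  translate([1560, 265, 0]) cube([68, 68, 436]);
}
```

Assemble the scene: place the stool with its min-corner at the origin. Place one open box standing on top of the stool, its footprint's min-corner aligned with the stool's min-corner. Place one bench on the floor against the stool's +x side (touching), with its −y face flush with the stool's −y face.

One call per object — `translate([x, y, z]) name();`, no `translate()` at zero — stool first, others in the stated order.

stool();
translate([0, 0, 397]) open_box();
translate([310, 0, 0]) bench();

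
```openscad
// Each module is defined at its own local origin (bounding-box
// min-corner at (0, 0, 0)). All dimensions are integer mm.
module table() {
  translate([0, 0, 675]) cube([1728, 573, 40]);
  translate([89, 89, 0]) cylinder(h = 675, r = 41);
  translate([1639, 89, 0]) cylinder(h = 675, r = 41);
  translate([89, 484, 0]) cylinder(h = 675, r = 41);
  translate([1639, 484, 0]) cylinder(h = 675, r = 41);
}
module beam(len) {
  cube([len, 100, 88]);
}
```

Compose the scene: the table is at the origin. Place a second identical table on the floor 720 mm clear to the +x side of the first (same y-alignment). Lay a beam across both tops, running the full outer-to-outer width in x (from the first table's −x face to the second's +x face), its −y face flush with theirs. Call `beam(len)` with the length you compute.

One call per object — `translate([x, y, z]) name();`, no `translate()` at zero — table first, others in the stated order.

table();
translate([2448, 0, 0]) table();
translate([0, 0, 715]) beam(4176);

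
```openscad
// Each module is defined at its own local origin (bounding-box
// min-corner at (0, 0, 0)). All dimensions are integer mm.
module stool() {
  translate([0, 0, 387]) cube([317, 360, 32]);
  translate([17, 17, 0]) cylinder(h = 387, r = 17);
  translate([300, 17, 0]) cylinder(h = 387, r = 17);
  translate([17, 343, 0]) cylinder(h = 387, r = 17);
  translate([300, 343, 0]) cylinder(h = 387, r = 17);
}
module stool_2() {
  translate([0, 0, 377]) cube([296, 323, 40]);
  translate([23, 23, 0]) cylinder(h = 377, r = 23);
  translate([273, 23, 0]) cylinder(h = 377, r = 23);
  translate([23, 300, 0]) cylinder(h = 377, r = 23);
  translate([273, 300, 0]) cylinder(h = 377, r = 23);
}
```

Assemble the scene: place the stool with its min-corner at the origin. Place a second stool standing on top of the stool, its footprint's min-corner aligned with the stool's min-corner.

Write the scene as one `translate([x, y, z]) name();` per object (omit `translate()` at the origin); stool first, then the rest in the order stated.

stool();
translate([0, 0, 419]) stool_2();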